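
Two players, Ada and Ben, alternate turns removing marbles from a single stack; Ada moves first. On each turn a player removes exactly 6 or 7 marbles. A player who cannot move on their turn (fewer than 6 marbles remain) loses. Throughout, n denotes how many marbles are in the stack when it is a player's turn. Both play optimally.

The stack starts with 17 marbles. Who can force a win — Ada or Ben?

Use the standard recursion: the mover loses at a terminal position; elsewhere, the mover wins exactly when some move hands the opponent an L position.
n=0: no move → L
n=1: no move → L
n=2: no move → L
n=3: no move → L
n=4: no move → L
n=5: no move → L
n=6: W (go to 0, an L position)
n=7: W (go to 1, an L position)
n=8: W (go to 2, an L position)
n=9: W (go to 3, an L position)
n=10: W (go to 4, an L position)
n=11: W (go to 5, an L position)
n=12: W (go to 5, an L position)
n=13: L (options 7(W), 6(W) are all W)
n=14: L (options 8(W), 7(W) are all W)
n=15: L (options 9(W), 8(W) are all W)
n=16: L (options 10(W), 9(W) are all W)
n=17: L (options 11(W), 10(W) are all W)
The starting position 17 is L: whatever Ada does, the opponent receives a W position.

Ben wins.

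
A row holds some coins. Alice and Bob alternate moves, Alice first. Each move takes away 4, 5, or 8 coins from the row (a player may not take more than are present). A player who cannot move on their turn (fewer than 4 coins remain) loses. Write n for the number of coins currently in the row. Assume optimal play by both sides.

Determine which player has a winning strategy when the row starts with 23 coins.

Compute win/loss labels from the base case upward. A position with no move is L. Any other position is W if it can reach an L in one move, else L.
n=0: no move → L
n=1: no move → L
n=2: no move → L
n=3: no move → L
n=4: can move to 0, which is L ⇒ W
n=5: can move to 1, which is L ⇒ W
n=6: can move to 2, which is L ⇒ W
n=7: can move to 3, which is L ⇒ W
n=8: can move to 3, which is L ⇒ W
n=9: can move to 1, which is L ⇒ W
n=10: can move to 2, which is L ⇒ W
n=11: can move to 3, which is L ⇒ W
n=12: moves to 8(W), 7(W), 4(W); every one is W ⇒ L
n=13: moves to 9(W), 8(W), 5(W); every one is W ⇒ L
n=14: moves to 10(W), 9(W), 6(W); every one is W ⇒ L
n=15: moves to 11(W), 10(W), 7(W); every one is W ⇒ L
n=16: can move to 12, which is L ⇒ W
n=17: can move to 13, which is L ⇒ W
n=18: can move to 14, which is L ⇒ W
n=19: can move to 15, which is L ⇒ W
n=20: can move to 15, which is L ⇒ W
n=21: can move to 13, which is L ⇒ W
n=22: can move to 14, which is L ⇒ W
n=23: can move to 15, which is L ⇒ W
The starting position 23 is W: Alice should remove 8, leaving 15, handing over an L position.

Alice wins.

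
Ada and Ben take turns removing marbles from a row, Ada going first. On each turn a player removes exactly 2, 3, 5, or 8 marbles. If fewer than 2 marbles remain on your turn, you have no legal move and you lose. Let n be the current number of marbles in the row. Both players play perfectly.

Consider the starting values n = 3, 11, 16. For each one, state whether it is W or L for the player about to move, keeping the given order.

Build the W/L table. Terminal = L. A non-terminal position is W if it has a move to some L; otherwise it is L.
n=0: no move → L
n=1: no move → L
n=2: reaches L-position 0 → W
n=3: reaches L-position 1 → W
n=4: reaches L-position 1 → W
n=5: reaches L-position 0 → W
n=6: reaches L-position 1 → W
n=7: only reaches 5(W), 4(W), 2(W), all W → L
n=8: reaches L-position 0 → W
n=9: reaches L-position 7 → W
n=10: reaches L-position 7 → W
n=11: only reaches 9(W), 8(W), 6(W), 3(W), all W → L
n=12: reaches L-position 7 → W
n=13: reaches L-position 11 → W
n=14: reaches L-position 11 → W
n=15: reaches L-position 7 → W
n=16: reaches L-position 11 → W

3: W, 11: L, 16: W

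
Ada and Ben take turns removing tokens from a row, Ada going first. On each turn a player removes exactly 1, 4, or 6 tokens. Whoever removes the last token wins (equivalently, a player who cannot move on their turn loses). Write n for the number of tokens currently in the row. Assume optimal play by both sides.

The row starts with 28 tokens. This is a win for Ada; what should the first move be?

Build the W/L table. Terminal = L. A non-terminal position is W if it has a move to some L; otherwise it is L.
n=0: no move → L
n=1: can move to 0, which is L ⇒ W
n=2: the only move is to 1(W), a W ⇒ L
n=3: can move to 2, which is L ⇒ W
n=4: can move to 0, which is L ⇒ W
n=5: moves to 4(W), 1(W); every one is W ⇒ L
n=6: can move to 5, which is L ⇒ W
n=7: moves to 6(W), 3(W), 1(W); every one is W ⇒ L
n=8: can move to 7, which is L ⇒ W
n=9: can move to 5, which is L ⇒ W
n=10: moves to 9(W), 6(W), 4(W); every one is W ⇒ L
n=11: can move to 10, which is L ⇒ W
n=12: moves to 11(W), 8(W), 6(W); every one is W ⇒ L
n=13: can move to 12, which is L ⇒ W
n=14: can move to 10, which is L ⇒ W
n=15: moves to 14(W), 11(W), 9(W); every one is W ⇒ L
n=16: can move to 15, which is L ⇒ W
n=17: moves to 16(W), 13(W), 11(W); every one is W ⇒ L
n=18: can move to 17, which is L ⇒ W
n=19: can move to 15, which is L ⇒ W
n=20: moves to 19(W), 16(W), 14(W); every one is W ⇒ L
n=21: can move to 20, which is L ⇒ W
n=22: moves to 21(W), 18(W), 16(W); every one is W ⇒ L
n=23: can move to 22, which is L ⇒ W
n=24: can move to 20, which is L ⇒ W
n=25: moves to 24(W), 21(W), 19(W); every one is W ⇒ L
n=26: can move to 25, which is L ⇒ W
n=27: moves to 26(W), 23(W), 21(W); every one is W ⇒ L
n=28: can move to 27, which is L ⇒ W
From 28, the L positions reachable in one move are: 27, 22. Any move reaching one of these is winning.

Remove 1, leaving 27.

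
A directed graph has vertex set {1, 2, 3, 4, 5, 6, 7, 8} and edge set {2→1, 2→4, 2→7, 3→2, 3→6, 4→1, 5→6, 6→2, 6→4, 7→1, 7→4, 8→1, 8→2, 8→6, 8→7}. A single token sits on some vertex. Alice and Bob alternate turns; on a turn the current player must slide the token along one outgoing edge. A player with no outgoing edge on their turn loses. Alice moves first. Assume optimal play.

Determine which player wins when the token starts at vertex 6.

Bob wins.

Label each position W (a win for the player to move) or L (a loss). A position with no legal move is L; any other position is W exactly when some move reaches an L, and L when every move reaches a W.
Every edge goes from a vertex to one that appears earlier in the order 1, 4, 7, 2, 6, 8, 5, 3, so processing vertices in that order labels each vertex after all of its successors.
1: no outgoing edge → L
4: can move to 1, which is L ⇒ W
7: can move to 1, which is L ⇒ W
2: can move to 1, which is L ⇒ W
6: moves to 2(W), 4(W); every one is W ⇒ L
8: can move to 6, which is L ⇒ W
5: can move to 6, which is L ⇒ W
3: can move to 6, which is L ⇒ W
Every move from 6 reaches a W position, so the mover loses.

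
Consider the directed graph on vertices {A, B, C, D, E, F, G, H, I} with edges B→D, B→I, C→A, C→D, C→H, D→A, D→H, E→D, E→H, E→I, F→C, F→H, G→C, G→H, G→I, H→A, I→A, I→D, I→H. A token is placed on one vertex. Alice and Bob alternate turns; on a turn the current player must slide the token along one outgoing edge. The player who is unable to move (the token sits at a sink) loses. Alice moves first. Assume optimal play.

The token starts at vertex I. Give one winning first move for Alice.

Label each position W (a win for the player to move) or L (a loss). A position with no legal move is L; any other position is W exactly when some move reaches an L, and L when every move reaches a W.
Every edge goes from a vertex to one that appears earlier in the order A, H, D, I, B, C, E, F, G, so processing vertices in that order labels each vertex after all of its successors.
A: no outgoing edge → L
H: reaches L-position A → W
D: reaches L-position A → W
I: reaches L-position A → W
B: only reaches I(W), D(W), all W → L
C: reaches L-position A → W
E: only reaches I(W), D(W), H(W), all W → L
F: only reaches C(W), H(W), all W → L
G: only reaches C(W), I(W), H(W), all W → L
From I, the L positions reachable in one move are: A.

Move to A.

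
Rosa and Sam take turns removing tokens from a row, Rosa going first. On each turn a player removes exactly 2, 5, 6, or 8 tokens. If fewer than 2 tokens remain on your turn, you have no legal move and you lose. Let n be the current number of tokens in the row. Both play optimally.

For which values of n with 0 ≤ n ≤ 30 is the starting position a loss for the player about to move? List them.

0, 1, 4, 11, 14, 15, 18, 25, 28, 29

Positions with no move are L. A position that does have a move is losing for the player to move precisely when every available move leads to a winning position for the opponent. Fill in the labels:
n=0: no move → L
n=1: no move → L
n=2: W (go to 0, an L position)
n=3: W (go to 1, an L position)
n=4: L (sole option 2(W) is W)
n=5: W (go to 0, an L position)
n=6: W (go to 4, an L position)
n=7: W (go to 1, an L position)
n=8: W (go to 0, an L position)
n=9: W (go to 4, an L position)
n=10: W (go to 4, an L position)
n=11: L (options 9(W), 6(W), 5(W), 3(W) are all W)
n=12: W (go to 4, an L position)
n=13: W (go to 11, an L position)
n=14: L (options 12(W), 9(W), 8(W), 6(W) are all W)
n=15: L (options 13(W), 10(W), 9(W), 7(W) are all W)
n=16: W (go to 14, an L position)
n=17: W (go to 15, an L position)
n=18: L (options 16(W), 13(W), 12(W), 10(W) are all W)
n=19: W (go to 14, an L position)
n=20: W (go to 18, an L position)
n=21: W (go to 15, an L position)
n=22: W (go to 14, an L position)
n=23: W (go to 18, an L position)
n=24: W (go to 18, an L position)
n=25: L (options 23(W), 20(W), 19(W), 17(W) are all W)
n=26: W (go to 18, an L position)
n=27: W (go to 25, an L position)
n=28: L (options 26(W), 23(W), 22(W), 20(W) are all W)
n=29: L (options 27(W), 24(W), 23(W), 21(W) are all W)
n=30: W (go to 28, an L position)
The losing starting values of n are exactly the entries labelled L in this table (10 of them).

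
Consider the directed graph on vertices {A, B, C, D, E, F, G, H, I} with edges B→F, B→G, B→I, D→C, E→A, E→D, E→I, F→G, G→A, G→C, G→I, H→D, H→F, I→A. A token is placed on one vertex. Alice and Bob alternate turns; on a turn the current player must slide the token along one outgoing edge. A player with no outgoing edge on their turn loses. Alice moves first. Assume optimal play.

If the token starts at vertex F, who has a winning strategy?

Bob wins.

Compute win/loss labels from the base case upward. A position with no move is L. Any other position is W if it can reach an L in one move, else L.
Every edge goes from a vertex to one that appears earlier in the order C, A, D, I, E, G, F, H, B, so processing vertices in that order labels each vertex after all of its successors.
C: no outgoing edge → L
A: no outgoing edge → L
D: →C(L), so W
I: →A(L), so W
E: →A(L), so W
G: →A(L), so W
F: →G(W) only, which is W, so L
H: →F(L), so W
B: →F(L), so W
Every move from F reaches a W position, so the mover loses.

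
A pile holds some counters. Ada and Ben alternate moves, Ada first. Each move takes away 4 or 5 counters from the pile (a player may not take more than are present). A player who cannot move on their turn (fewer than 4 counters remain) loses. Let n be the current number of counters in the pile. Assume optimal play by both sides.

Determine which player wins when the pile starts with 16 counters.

Ada wins.

Positions with no move are L. A position that does have a move is losing for the player to move precisely when every available move leads to a winning position for the opponent. Fill in the labels:
n=0: no move → L
n=1: no move → L
n=2: no move → L
n=3: no move → L
n=4: →0(L), so W
n=5: →1(L), so W
n=6: →2(L), so W
n=7: →3(L), so W
n=8: →3(L), so W
n=9: →5(W), 4(W) — all W, so L
n=10: →6(W), 5(W) — all W, so L
n=11: →7(W), 6(W) — all W, so L
n=12: →8(W), 7(W) — all W, so L
n=13: →9(L), so W
n=14: →10(L), so W
n=15: →11(L), so W
n=16: →12(L), so W
The starting position 16 is W: Ada should remove 4, leaving 12, handing over an L position.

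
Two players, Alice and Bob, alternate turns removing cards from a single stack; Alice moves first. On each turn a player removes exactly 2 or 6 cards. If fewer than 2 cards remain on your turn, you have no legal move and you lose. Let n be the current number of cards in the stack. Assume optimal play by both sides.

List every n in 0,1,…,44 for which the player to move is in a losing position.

Label each position W (a win for the player to move) or L (a loss). A position with no legal move is L; any other position is W exactly when some move reaches an L, and L when every move reaches a W.
n=0: no move → L
n=1: no move → L
n=2: →0(L), so W
n=3: →1(L), so W
n=4: →2(W) only, which is W, so L
n=5: →3(W) only, which is W, so L
n=6: →4(L), so W
n=7: →5(L), so W
n=8: →6(W), 2(W) — all W, so L
n=9: →7(W), 3(W) — all W, so L
n=10: →8(L), so W
n=11: →9(L), so W
n=12: →10(W), 6(W) — all W, so L
n=13: →11(W), 7(W) — all W, so L
n=14: →12(L), so W
n=15: →13(L), so W
n=16: →14(W), 10(W) — all W, so L
n=17: →15(W), 11(W) — all W, so L
n=18: →16(L), so W
n=19: →17(L), so W
n=20: →18(W), 14(W) — all W, so L
n=21: →19(W), 15(W) — all W, so L
n=22: →20(L), so W
n=23: →21(L), so W
n=24: →22(W), 18(W) — all W, so L
n=25: →23(W), 19(W) — all W, so L
n=26: →24(L), so W
n=27: →25(L), so W
n=28: →26(W), 22(W) — all W, so L
n=29: →27(W), 23(W) — all W, so L
n=30: →28(L), so W
n=31: →29(L), so W
n=32: →30(W), 26(W) — all W, so L
n=33: →31(W), 27(W) — all W, so L
n=34: →32(L), so W
n=35: →33(L), so W
n=36: →34(W), 30(W) — all W, so L
n=37: →35(W), 31(W) — all W, so L
n=38: →36(L), so W
n=39: →37(L), so W
n=40: →38(W), 34(W) — all W, so L
n=41: →39(W), 35(W) — all W, so L
n=42: →40(L), so W
n=43: →41(L), so W
n=44: →42(W), 38(W) — all W, so L
The losing starting values of n are exactly the entries labelled L in this table (23 of them).

0, 1, 4, 5, 8, 9, 12, 13, 16, 17, 20, 21, 24, 25, 28, 29, 32, 33, 36, 37, 40, 41, 44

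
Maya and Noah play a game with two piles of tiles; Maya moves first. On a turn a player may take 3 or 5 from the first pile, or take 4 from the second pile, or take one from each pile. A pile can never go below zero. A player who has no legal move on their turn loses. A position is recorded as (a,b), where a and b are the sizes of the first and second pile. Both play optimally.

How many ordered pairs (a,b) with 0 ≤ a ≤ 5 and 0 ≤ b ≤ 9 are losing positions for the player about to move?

Use the standard recursion: the mover loses at a terminal position; elsewhere, the mover wins exactly when some move hands the opponent an L position.
Every move lowers a or b (never raises either), so fill the grid row by row in increasing a, and left to right within a row: each cell's successors are then already labelled.
      b=0  b=1  b=2  b=3  b=4  b=5  b=6  b=7  b=8  b=9
a=0:    L    L    L    L    W    W    W    W    L    L
a=1:    L    W    W    W    W    L    L    L    L    W
a=2:    L    W    L    L    W    L    W    W    W    W
a=3:    W    W    W    W    W    L    W    L    W    W
a=4:    W    L    L    L    L    W    W    W    W    L
a=5:    W    W    W    W    W    W    L    L    W    W
Cells with no legal move (terminal, hence L): (0,0), (0,1), (0,2), (0,3), (1,0), (2,0).
The remaining L cells, each justified by listing all of its moves:
(0,8): L (sole option (0,4)(W) is W)
(0,9): L (sole option (0,5)(W) is W)
(1,5): L (options (1,1)(W), (0,4)(W) are all W)
(1,6): L (options (1,2)(W), (0,5)(W) are all W)
(1,7): L (options (1,3)(W), (0,6)(W) are all W)
(1,8): L (options (1,4)(W), (0,7)(W) are all W)
(2,2): L (sole option (1,1)(W) is W)
(2,3): L (sole option (1,2)(W) is W)
(2,5): L (options (2,1)(W), (1,4)(W) are all W)
(3,5): L (options (0,5)(W), (3,1)(W), (2,4)(W) are all W)
(3,7): L (options (0,7)(W), (3,3)(W), (2,6)(W) are all W)
(4,1): L (options (1,1)(W), (3,0)(W) are all W)
(4,2): L (options (1,2)(W), (3,1)(W) are all W)
(4,3): L (options (1,3)(W), (3,2)(W) are all W)
(4,4): L (options (1,4)(W), (4,0)(W), (3,3)(W) are all W)
(4,9): L (options (1,9)(W), (4,5)(W), (3,8)(W) are all W)
(5,6): L (options (2,6)(W), (0,6)(W), (5,2)(W), (4,5)(W) are all W)
(5,7): L (options (2,7)(W), (0,7)(W), (5,3)(W), (4,6)(W) are all W)
Every other cell has at least one move into one of the L cells above, so it is W.
L cells per row: a=0: 6, a=1: 5, a=2: 4, a=3: 2, a=4: 5, a=5: 2; total 24.

24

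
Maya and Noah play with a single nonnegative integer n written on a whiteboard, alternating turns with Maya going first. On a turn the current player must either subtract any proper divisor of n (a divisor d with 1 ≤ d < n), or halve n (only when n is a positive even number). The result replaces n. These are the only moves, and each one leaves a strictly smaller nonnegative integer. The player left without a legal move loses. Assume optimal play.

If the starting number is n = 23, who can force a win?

Noah wins.

Compute win/loss labels from the base case upward. A position with no move is L. Any other position is W if it can reach an L in one move, else L.
n=0: no move → L
n=1: no move → L
n=2: can move to 1, which is L ⇒ W
n=3: the only move is to 2(W), a W ⇒ L
n=4: can move to 3, which is L ⇒ W
n=5: the only move is to 4(W), a W ⇒ L
n=6: can move to 3, which is L ⇒ W
n=7: the only move is to 6(W), a W ⇒ L
n=8: can move to 7, which is L ⇒ W
n=9: moves to 6(W), 8(W); every one is W ⇒ L
n=10: can move to 5, which is L ⇒ W
n=11: the only move is to 10(W), a W ⇒ L
n=12: can move to 9, which is L ⇒ W
n=13: the only move is to 12(W), a W ⇒ L
n=14: can move to 7, which is L ⇒ W
n=15: moves to 10(W), 12(W), 14(W); every one is W ⇒ L
n=16: can move to 15, which is L ⇒ W
n=17: the only move is to 16(W), a W ⇒ L
n=18: can move to 9, which is L ⇒ W
n=19: the only move is to 18(W), a W ⇒ L
n=20: can move to 15, which is L ⇒ W
n=21: moves to 14(W), 18(W), 20(W); every one is W ⇒ L
n=22: can move to 11, which is L ⇒ W
n=23: the only move is to 22(W), a W ⇒ L
The starting position 23 is L: whatever Maya does, the opponent receives a W position.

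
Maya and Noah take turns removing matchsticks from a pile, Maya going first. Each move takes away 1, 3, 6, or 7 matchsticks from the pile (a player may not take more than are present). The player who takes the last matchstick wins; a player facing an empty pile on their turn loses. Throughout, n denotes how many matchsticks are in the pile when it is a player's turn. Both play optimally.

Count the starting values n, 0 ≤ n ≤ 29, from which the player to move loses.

Label each position W (a win for the player to move) or L (a loss). A position with no legal move is L; any other position is W exactly when some move reaches an L, and L when every move reaches a W.
n=0: no move → L
n=1: →0(L), so W
n=2: →1(W) only, which is W, so L
n=3: →2(L), so W
n=4: →3(W), 1(W) — all W, so L
n=5: →4(L), so W
n=6: →0(L), so W
n=7: →4(L), so W
n=8: →2(L), so W
n=9: →2(L), so W
n=10: →4(L), so W
n=11: →4(L), so W
n=12: →11(W), 9(W), 6(W), 5(W) — all W, so L
n=13: →12(L), so W
n=14: →13(W), 11(W), 8(W), 7(W) — all W, so L
n=15: →14(L), so W
n=16: →15(W), 13(W), 10(W), 9(W) — all W, so L
n=17: →16(L), so W
n=18: →12(L), so W
n=19: →16(L), so W
n=20: →14(L), so W
n=21: →14(L), so W
n=22: →16(L), so W
n=23: →16(L), so W
n=24: →23(W), 21(W), 18(W), 17(W) — all W, so L
n=25: →24(L), so W
n=26: →25(W), 23(W), 20(W), 19(W) — all W, so L
n=27: →26(L), so W
n=28: →27(W), 25(W), 22(W), 21(W) — all W, so L
n=29: →28(L), so W
L entries with 0 ≤ n ≤ 29: n = 0, 2, 4, 12, 14, 16, 24, 26, 28; that makes 9.

9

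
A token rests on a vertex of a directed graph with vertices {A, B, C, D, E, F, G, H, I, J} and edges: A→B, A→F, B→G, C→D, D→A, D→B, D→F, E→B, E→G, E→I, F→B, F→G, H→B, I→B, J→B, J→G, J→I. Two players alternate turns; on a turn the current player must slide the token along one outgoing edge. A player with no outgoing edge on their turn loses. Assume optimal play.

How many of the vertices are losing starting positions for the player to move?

Positions with no move are L. A position that does have a move is losing for the player to move precisely when every available move leads to a winning position for the opponent. Fill in the labels:
Every edge goes from a vertex to one that appears earlier in the order G, B, I, F, J, A, D, H, C, E, so processing vertices in that order labels each vertex after all of its successors.
G: no outgoing edge → L
B: →G(L), so W
I: →B(W) only, which is W, so L
F: →G(L), so W
J: →I(L), so W
A: →F(W), B(W) — all W, so L
D: →A(L), so W
H: →B(W) only, which is W, so L
C: →D(W) only, which is W, so L
E: →I(L), so W
The L vertices are A, C, G, H, I; that is 5 in all.

5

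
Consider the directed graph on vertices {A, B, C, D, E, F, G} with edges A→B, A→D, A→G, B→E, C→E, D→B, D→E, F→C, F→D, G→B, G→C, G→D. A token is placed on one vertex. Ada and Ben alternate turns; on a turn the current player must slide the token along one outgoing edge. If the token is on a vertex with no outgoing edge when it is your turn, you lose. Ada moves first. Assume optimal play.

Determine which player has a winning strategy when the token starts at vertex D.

Ada wins.

Compute win/loss labels from the base case upward. A position with no move is L. Any other position is W if it can reach an L in one move, else L.
Every edge goes from a vertex to one that appears earlier in the order E, B, C, D, G, A, F, so processing vertices in that order labels each vertex after all of its successors.
E: no outgoing edge → L
B: →E(L), so W
C: →E(L), so W
D: →E(L), so W
G: →D(W), C(W), B(W) — all W, so L
A: →G(L), so W
F: →D(W), C(W) — all W, so L
From D Ada can move to E, reaching an L position.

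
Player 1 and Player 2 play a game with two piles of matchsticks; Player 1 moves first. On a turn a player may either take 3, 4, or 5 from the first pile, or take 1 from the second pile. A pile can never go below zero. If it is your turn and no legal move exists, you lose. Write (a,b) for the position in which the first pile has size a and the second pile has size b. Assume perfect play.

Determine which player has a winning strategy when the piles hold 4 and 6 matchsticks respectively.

Label each position W (a win for the player to move) or L (a loss). A position with no legal move is L; any other position is W exactly when some move reaches an L, and L when every move reaches a W.
No move ever increases a pile, so every position that can arise here has a ≤ 4 and b ≤ 6; it is enough to label the cells with 0 ≤ a ≤ 4 and 0 ≤ b ≤ 6.
Every move lowers a or b (never raises either), so fill the grid row by row in increasing a, and left to right within a row: each cell's successors are then already labelled.
      b=0  b=1  b=2  b=3  b=4  b=5  b=6
a=0:    L    W    L    W    L    W    L
a=1:    L    W    L    W    L    W    L
a=2:    L    W    L    W    L    W    L
a=3:    W    L    W    L    W    L    W
a=4:    W    L    W    L    W    L    W
Cells with no legal move (terminal, hence L): (0,0), (1,0), (2,0).
The remaining L cells, each justified by listing all of its moves:
(0,2): L (sole option (0,1)(W) is W)
(0,4): L (sole option (0,3)(W) is W)
(0,6): L (sole option (0,5)(W) is W)
(1,2): L (sole option (1,1)(W) is W)
(1,4): L (sole option (1,3)(W) is W)
(1,6): L (sole option (1,5)(W) is W)
(2,2): L (sole option (2,1)(W) is W)
(2,4): L (sole option (2,3)(W) is W)
(2,6): L (sole option (2,5)(W) is W)
(3,1): L (options (0,1)(W), (3,0)(W) are all W)
(3,3): L (options (0,3)(W), (3,2)(W) are all W)
(3,5): L (options (0,5)(W), (3,4)(W) are all W)
(4,1): L (options (1,1)(W), (0,1)(W), (4,0)(W) are all W)
(4,3): L (options (1,3)(W), (0,3)(W), (4,2)(W) are all W)
(4,5): L (options (1,5)(W), (0,5)(W), (4,4)(W) are all W)
Every other cell has at least one move into one of the L cells above, so it is W.
The starting position (4,6) is W: Player 1 should move to (1,6), handing over an L position.

Player 1 wins.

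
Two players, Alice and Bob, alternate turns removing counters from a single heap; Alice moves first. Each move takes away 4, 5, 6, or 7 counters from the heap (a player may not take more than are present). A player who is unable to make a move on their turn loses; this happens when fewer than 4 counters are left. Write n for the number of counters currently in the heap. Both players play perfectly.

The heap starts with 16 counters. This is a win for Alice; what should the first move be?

Remove 4, leaving 12.

Work bottom-up. With no move the player to move loses. Otherwise the position is W if at least one move leads to an L position for the opponent, and L if every move leads to a W.
n=0: no move → L
n=1: no move → L
n=2: no move → L
n=3: no move → L
n=4: reaches L-position 0 → W
n=5: reaches L-position 1 → W
n=6: reaches L-position 2 → W
n=7: reaches L-position 3 → W
n=8: reaches L-position 3 → W
n=9: reaches L-position 3 → W
n=10: reaches L-position 3 → W
n=11: only reaches 7(W), 6(W), 5(W), 4(W), all W → L
n=12: only reaches 8(W), 7(W), 6(W), 5(W), all W → L
n=13: only reaches 9(W), 8(W), 7(W), 6(W), all W → L
n=14: only reaches 10(W), 9(W), 8(W), 7(W), all W → L
n=15: reaches L-position 11 → W
n=16: reaches L-position 12 → W
From 16, the L positions reachable in one move are: 12, 11. Any move reaching one of these is winning.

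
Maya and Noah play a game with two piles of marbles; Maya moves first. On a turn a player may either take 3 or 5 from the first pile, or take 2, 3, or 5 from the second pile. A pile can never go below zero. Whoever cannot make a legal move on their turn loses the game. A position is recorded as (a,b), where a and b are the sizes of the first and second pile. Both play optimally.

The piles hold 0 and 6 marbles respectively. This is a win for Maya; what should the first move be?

Move to (0,1).

Positions with no move are L. A position that does have a move is losing for the player to move precisely when every available move leads to a winning position for the opponent. Fill in the labels:
No move ever increases a pile, so every position that can arise here has a ≤ 0 and b ≤ 6; it is enough to label the cells with 0 ≤ a ≤ 0 and 0 ≤ b ≤ 6.
Every move lowers a or b (never raises either), so fill the grid row by row in increasing a, and left to right within a row: each cell's successors are then already labelled.
      b=0  b=1  b=2  b=3  b=4  b=5  b=6
a=0:    L    L    W    W    W    W    W
Cells with no legal move (terminal, hence L): (0,0), (0,1).
Every other cell has at least one move into one of the L cells above, so it is W.
From (0,6), the L positions reachable in one move are: (0,1).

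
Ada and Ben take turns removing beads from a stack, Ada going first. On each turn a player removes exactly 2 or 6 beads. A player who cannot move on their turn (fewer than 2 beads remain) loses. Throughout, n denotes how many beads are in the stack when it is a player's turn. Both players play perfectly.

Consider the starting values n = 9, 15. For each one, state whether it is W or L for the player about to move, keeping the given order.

9: L, 15: W

Use the standard recursion: the mover loses at a terminal position; elsewhere, the mover wins exactly when some move hands the opponent an L position.
n=0: no move → L
n=1: no move → L
n=2: W (go to 0, an L position)
n=3: W (go to 1, an L position)
n=4: L (sole option 2(W) is W)
n=5: L (sole option 3(W) is W)
n=6: W (go to 4, an L position)
n=7: W (go to 5, an L position)
n=8: L (options 6(W), 2(W) are all W)
n=9: L (options 7(W), 3(W) are all W)
n=10: W (go to 8, an L position)
n=11: W (go to 9, an L position)
n=12: L (options 10(W), 6(W) are all W)
n=13: L (options 11(W), 7(W) are all W)
n=14: W (go to 12, an L position)
n=15: W (go to 13, an L position)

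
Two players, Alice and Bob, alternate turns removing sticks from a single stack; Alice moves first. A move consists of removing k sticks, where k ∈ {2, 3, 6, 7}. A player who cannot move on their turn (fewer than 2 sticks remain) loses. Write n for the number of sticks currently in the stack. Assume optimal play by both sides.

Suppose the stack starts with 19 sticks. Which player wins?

Classify positions by backward induction: terminal positions (no move available) are L. From any other position, the mover wins iff some move reaches an L.
n=0: no move → L
n=1: no move → L
n=2: W (go to 0, an L position)
n=3: W (go to 1, an L position)
n=4: W (go to 1, an L position)
n=5: L (options 3(W), 2(W) are all W)
n=6: W (go to 0, an L position)
n=7: W (go to 5, an L position)
n=8: W (go to 5, an L position)
n=9: L (options 7(W), 6(W), 3(W), 2(W) are all W)
n=10: L (options 8(W), 7(W), 4(W), 3(W) are all W)
n=11: W (go to 9, an L position)
n=12: W (go to 10, an L position)
n=13: W (go to 10, an L position)
n=14: L (options 12(W), 11(W), 8(W), 7(W) are all W)
n=15: W (go to 9, an L position)
n=16: W (go to 14, an L position)
n=17: W (go to 14, an L position)
n=18: L (options 16(W), 15(W), 12(W), 11(W) are all W)
n=19: L (options 17(W), 16(W), 13(W), 12(W) are all W)
Every move from 19 reaches a W position, so the mover loses.

Bob wins.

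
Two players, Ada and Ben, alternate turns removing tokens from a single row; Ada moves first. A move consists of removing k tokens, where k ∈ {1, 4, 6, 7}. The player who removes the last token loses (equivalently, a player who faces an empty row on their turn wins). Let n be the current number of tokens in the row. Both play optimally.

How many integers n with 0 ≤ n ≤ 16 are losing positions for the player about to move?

Classify positions by backward induction: terminal positions (no move available) are W. From any other position, the mover wins iff some move reaches an L.
n=0: no move; the opponent has just taken the last token and therefore loses → W
n=1: L (sole option 0(W) is W)
n=2: W (go to 1, an L position)
n=3: L (sole option 2(W) is W)
n=4: W (go to 3, an L position)
n=5: W (go to 1, an L position)
n=6: L (options 5(W), 2(W), 0(W) are all W)
n=7: W (go to 6, an L position)
n=8: W (go to 1, an L position)
n=9: W (go to 3, an L position)
n=10: W (go to 6, an L position)
n=11: L (options 10(W), 7(W), 5(W), 4(W) are all W)
n=12: W (go to 11, an L position)
n=13: W (go to 6, an L position)
n=14: L (options 13(W), 10(W), 8(W), 7(W) are all W)
n=15: W (go to 14, an L position)
n=16: L (options 15(W), 12(W), 10(W), 9(W) are all W)
L entries with 0 ≤ n ≤ 16: n = 1, 3, 6, 11, 14, 16; that makes 6.

6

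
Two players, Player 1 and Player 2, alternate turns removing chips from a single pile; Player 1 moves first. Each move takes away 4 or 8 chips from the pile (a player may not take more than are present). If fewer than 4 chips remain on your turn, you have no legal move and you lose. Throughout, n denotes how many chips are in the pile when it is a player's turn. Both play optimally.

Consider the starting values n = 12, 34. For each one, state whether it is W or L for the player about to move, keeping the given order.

Positions with no move are L. A position that does have a move is losing for the player to move precisely when every available move leads to a winning position for the opponent. Fill in the labels:
n=0: no move → L
n=1: no move → L
n=2: no move → L
n=3: no move → L
n=4: reaches L-position 0 → W
n=5: reaches L-position 1 → W
n=6: reaches L-position 2 → W
n=7: reaches L-position 3 → W
n=8: reaches L-position 0 → W
n=9: reaches L-position 1 → W
n=10: reaches L-position 2 → W
n=11: reaches L-position 3 → W
n=12: only reaches 8(W), 4(W), all W → L
n=13: only reaches 9(W), 5(W), all W → L
n=14: only reaches 10(W), 6(W), all W → L
n=15: only reaches 11(W), 7(W), all W → L
n=16: reaches L-position 12 → W
n=17: reaches L-position 13 → W
n=18: reaches L-position 14 → W
n=19: reaches L-position 15 → W
n=20: reaches L-position 12 → W
n=21: reaches L-position 13 → W
n=22: reaches L-position 14 → W
n=23: reaches L-position 15 → W
n=24: only reaches 20(W), 16(W), all W → L
n=25: only reaches 21(W), 17(W), all W → L
n=26: only reaches 22(W), 18(W), all W → L
n=27: only reaches 23(W), 19(W), all W → L
n=28: reaches L-position 24 → W
n=29: reaches L-position 25 → W
n=30: reaches L-position 26 → W
n=31: reaches L-position 27 → W
n=32: reaches L-position 24 → W
n=33: reaches L-position 25 → W
n=34: reaches L-position 26 → W

12: L, 34: W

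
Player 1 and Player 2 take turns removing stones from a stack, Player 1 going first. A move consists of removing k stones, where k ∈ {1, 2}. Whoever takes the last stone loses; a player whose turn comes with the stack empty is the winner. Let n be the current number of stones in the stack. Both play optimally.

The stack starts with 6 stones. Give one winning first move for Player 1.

Remove 2, leaving 4.

Build the W/L table. Terminal = W. A non-terminal position is W if it has a move to some L; otherwise it is L.
n=0: no move; the opponent has just taken the last stone and therefore loses → W
n=1: L (sole option 0(W) is W)
n=2: W (go to 1, an L position)
n=3: W (go to 1, an L position)
n=4: L (options 3(W), 2(W) are all W)
n=5: W (go to 4, an L position)
n=6: W (go to 4, an L position)
From 6, the L positions reachable in one move are: 4.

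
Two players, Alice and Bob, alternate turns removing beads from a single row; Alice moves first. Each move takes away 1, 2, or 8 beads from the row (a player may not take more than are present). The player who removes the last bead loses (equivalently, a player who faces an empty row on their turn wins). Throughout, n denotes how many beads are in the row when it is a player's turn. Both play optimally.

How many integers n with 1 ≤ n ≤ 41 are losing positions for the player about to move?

14

Positions with no move are W. A position that does have a move is losing for the player to move precisely when every available move leads to a winning position for the opponent. Fill in the labels:
n=0: no move; the opponent has just taken the last bead and therefore loses → W
n=1: only reaches 0(W), which is W → L
n=2: reaches L-position 1 → W
n=3: reaches L-position 1 → W
n=4: only reaches 3(W), 2(W), all W → L
n=5: reaches L-position 4 → W
n=6: reaches L-position 4 → W
n=7: only reaches 6(W), 5(W), all W → L
n=8: reaches L-position 7 → W
n=9: reaches L-position 7 → W
n=10: only reaches 9(W), 8(W), 2(W), all W → L
n=11: reaches L-position 10 → W
n=12: reaches L-position 10 → W
n=13: only reaches 12(W), 11(W), 5(W), all W → L
n=14: reaches L-position 13 → W
n=15: reaches L-position 13 → W
n=16: only reaches 15(W), 14(W), 8(W), all W → L
n=17: reaches L-position 16 → W
n=18: reaches L-position 16 → W
n=19: only reaches 18(W), 17(W), 11(W), all W → L
n=20: reaches L-position 19 → W
n=21: reaches L-position 19 → W
n=22: only reaches 21(W), 20(W), 14(W), all W → L
n=23: reaches L-position 22 → W
n=24: reaches L-position 22 → W
n=25: only reaches 24(W), 23(W), 17(W), all W → L
n=26: reaches L-position 25 → W
n=27: reaches L-position 25 → W
n=28: only reaches 27(W), 26(W), 20(W), all W → L
n=29: reaches L-position 28 → W
n=30: reaches L-position 28 → W
n=31: only reaches 30(W), 29(W), 23(W), all W → L
n=32: reaches L-position 31 → W
n=33: reaches L-position 31 → W
n=34: only reaches 33(W), 32(W), 26(W), all W → L
n=35: reaches L-position 34 → W
n=36: reaches L-position 34 → W
n=37: only reaches 36(W), 35(W), 29(W), all W → L
n=38: reaches L-position 37 → W
n=39: reaches L-position 37 → W
n=40: only reaches 39(W), 38(W), 32(W), all W → L
n=41: reaches L-position 40 → W
L entries with 1 ≤ n ≤ 41 (the range starts at n=1): n = 1, 4, 7, 10, 13, 16, 19, 22, 25, 28, 31, 34, 37, 40; that makes 14.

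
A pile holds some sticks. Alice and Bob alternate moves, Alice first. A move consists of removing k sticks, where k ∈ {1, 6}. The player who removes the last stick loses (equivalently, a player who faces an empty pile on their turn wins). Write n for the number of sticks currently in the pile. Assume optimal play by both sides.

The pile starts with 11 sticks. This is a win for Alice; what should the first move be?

Remove 1, leaving 10.

Compute win/loss labels from the base case upward. A position with no move is W. Any other position is W if it can reach an L in one move, else L.
n=0: no move; the opponent has just taken the last stick and therefore loses → W
n=1: →0(W) only, which is W, so L
n=2: →1(L), so W
n=3: →2(W) only, which is W, so L
n=4: →3(L), so W
n=5: →4(W) only, which is W, so L
n=6: →5(L), so W
n=7: →1(L), so W
n=8: →7(W), 2(W) — all W, so L
n=9: →8(L), so W
n=10: →9(W), 4(W) — all W, so L
n=11: →10(L), so W
From 11, the L positions reachable in one move are: 10, 5. Any move reaching one of these is winning.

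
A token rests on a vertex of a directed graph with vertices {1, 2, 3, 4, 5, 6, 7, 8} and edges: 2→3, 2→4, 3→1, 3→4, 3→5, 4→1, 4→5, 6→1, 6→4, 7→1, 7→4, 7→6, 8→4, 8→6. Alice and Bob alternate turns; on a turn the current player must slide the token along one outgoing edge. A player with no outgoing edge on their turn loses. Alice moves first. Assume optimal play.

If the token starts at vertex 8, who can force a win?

Bob wins.

Use the standard recursion: the mover loses at a terminal position; elsewhere, the mover wins exactly when some move hands the opponent an L position.
Every edge goes from a vertex to one that appears earlier in the order 1, 5, 4, 6, 8, 3, 7, 2, so processing vertices in that order labels each vertex after all of its successors.
1: no outgoing edge → L
5: no outgoing edge → L
4: W (go to 5, an L position)
6: W (go to 1, an L position)
8: L (options 6(W), 4(W) are all W)
3: W (go to 5, an L position)
7: W (go to 1, an L position)
2: L (options 3(W), 4(W) are all W)
The starting position 8 is L: whatever Alice does, the opponent receives a W position.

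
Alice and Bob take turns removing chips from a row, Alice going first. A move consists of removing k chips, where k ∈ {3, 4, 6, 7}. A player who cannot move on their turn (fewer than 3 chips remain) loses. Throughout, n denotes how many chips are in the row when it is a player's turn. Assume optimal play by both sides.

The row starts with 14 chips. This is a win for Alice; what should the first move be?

Label each position W (a win for the player to move) or L (a loss). A position with no legal move is L; any other position is W exactly when some move reaches an L, and L when every move reaches a W.
n=0: no move → L
n=1: no move → L
n=2: no move → L
n=3: can move to 0, which is L ⇒ W
n=4: can move to 1, which is L ⇒ W
n=5: can move to 2, which is L ⇒ W
n=6: can move to 2, which is L ⇒ W
n=7: can move to 1, which is L ⇒ W
n=8: can move to 2, which is L ⇒ W
n=9: can move to 2, which is L ⇒ W
n=10: moves to 7(W), 6(W), 4(W), 3(W); every one is W ⇒ L
n=11: moves to 8(W), 7(W), 5(W), 4(W); every one is W ⇒ L
n=12: moves to 9(W), 8(W), 6(W), 5(W); every one is W ⇒ L
n=13: can move to 10, which is L ⇒ W
n=14: can move to 11, which is L ⇒ W
From 14, the L positions reachable in one move are: 11, 10. Any move reaching one of these is winning.

Remove 3, leaving 11.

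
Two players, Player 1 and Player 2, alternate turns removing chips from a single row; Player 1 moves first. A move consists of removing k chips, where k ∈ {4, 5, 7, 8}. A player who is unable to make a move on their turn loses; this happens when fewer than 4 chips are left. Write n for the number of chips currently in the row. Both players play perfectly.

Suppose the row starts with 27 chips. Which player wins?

Use the standard recursion: the mover loses at a terminal position; elsewhere, the mover wins exactly when some move hands the opponent an L position.
n=0: no move → L
n=1: no move → L
n=2: no move → L
n=3: no move → L
n=4: W (go to 0, an L position)
n=5: W (go to 1, an L position)
n=6: W (go to 2, an L position)
n=7: W (go to 3, an L position)
n=8: W (go to 3, an L position)
n=9: W (go to 2, an L position)
n=10: W (go to 3, an L position)
n=11: W (go to 3, an L position)
n=12: L (options 8(W), 7(W), 5(W), 4(W) are all W)
n=13: L (options 9(W), 8(W), 6(W), 5(W) are all W)
n=14: L (options 10(W), 9(W), 7(W), 6(W) are all W)
n=15: L (options 11(W), 10(W), 8(W), 7(W) are all W)
n=16: W (go to 12, an L position)
n=17: W (go to 13, an L position)
n=18: W (go to 14, an L position)
n=19: W (go to 15, an L position)
n=20: W (go to 15, an L position)
n=21: W (go to 14, an L position)
n=22: W (go to 15, an L position)
n=23: W (go to 15, an L position)
n=24: L (options 20(W), 19(W), 17(W), 16(W) are all W)
n=25: L (options 21(W), 20(W), 18(W), 17(W) are all W)
n=26: L (options 22(W), 21(W), 19(W), 18(W) are all W)
n=27: L (options 23(W), 22(W), 20(W), 19(W) are all W)
Every move from 27 reaches a W position, so the mover loses.

Player 2 wins.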